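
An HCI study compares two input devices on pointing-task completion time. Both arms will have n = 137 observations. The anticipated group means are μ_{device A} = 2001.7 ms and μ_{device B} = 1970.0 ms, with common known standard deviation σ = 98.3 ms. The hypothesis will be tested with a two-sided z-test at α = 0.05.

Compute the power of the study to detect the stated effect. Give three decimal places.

Standardized effect: d = |μ_{device A} − μ_{device B}| / σ = |2001.7 − 1970.0| / 98.3 = 0.3225
Noncentrality parameter: δ = d·√(n/2) = 0.3225 × √(137/2) = 2.6690
Two-sided α = 0.05 → critical value z_{0.025} = 1.960.
Power = Φ(δ − 1.960) + Φ(−δ − 1.960) = Φ(0.709) + Φ(-4.629) = 0.7609 + 0.0000 = 0.7609.

Power ≈ 0.761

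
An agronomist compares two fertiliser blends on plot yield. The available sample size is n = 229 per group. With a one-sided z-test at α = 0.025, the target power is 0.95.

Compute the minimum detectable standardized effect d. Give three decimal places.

d ≈ 0.337

Need Φ(δ − 1.960) = 0.95, so δ = 1.960 + 1.645 = 3.605.
δ = d·√(n/2) ⇒ d = δ/√(n/2) = 3.605/√(229/2) = 0.3369.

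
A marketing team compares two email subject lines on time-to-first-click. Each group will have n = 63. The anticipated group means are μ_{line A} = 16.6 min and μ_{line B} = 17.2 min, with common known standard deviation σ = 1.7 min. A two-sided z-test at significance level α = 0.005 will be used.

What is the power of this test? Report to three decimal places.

Standardized effect: d = |μ_{line A} − μ_{line B}| / σ = |16.6 − 17.2| / 1.7 = 0.3529
Noncentrality parameter: δ = d·√(n/2) = 0.3529 × √(63/2) = 1.9809
Two-sided α = 0.005 → critical value z_{0.0025} = 2.807.
Power = Φ(δ − 2.807) + Φ(−δ − 2.807) = Φ(-0.826) + Φ(-4.788) = 0.2044 + 0.0000 = 0.2044.

Power ≈ 0.204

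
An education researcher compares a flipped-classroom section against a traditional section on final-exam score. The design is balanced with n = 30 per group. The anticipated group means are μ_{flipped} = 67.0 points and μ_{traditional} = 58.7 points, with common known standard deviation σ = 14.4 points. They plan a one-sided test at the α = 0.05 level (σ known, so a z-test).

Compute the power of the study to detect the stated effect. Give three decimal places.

Power ≈ 0.722

Standardized effect: d = |μ_{flipped} − μ_{traditional}| / σ = |67.0 − 58.7| / 14.4 = 0.5764
Noncentrality parameter: δ = d·√(n/2) = 0.5764 × √(30/2) = 2.2323
Critical value for a one-sided test at α = 0.05: z_α = 1.645.
Power = P(Z > 1.645 − δ) = Φ(0.587) = 0.7216.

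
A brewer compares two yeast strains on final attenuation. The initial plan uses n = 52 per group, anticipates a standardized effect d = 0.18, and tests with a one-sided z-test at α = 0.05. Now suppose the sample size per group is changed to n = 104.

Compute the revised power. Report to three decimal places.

Power ≈ 0.364

With n = 104 per group: δ = d·√(n/2) = 0.18 × √(104/2) = 1.2980. Critical value z_{0.05} = 1.645.
Revised power = P(Z > 1.645 − δ) = Φ(-0.347) = 0.3644.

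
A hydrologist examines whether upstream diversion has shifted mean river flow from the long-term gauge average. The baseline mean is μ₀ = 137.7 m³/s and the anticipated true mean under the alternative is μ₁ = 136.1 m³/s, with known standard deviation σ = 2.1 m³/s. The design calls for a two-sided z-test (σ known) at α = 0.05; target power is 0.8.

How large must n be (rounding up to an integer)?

Standardized effect: d = |μ₁ − μ₀| / σ = |136.1 − 137.7| / 2.1 = 0.7619
For power 0.8 need Φ(δ − z_{0.025}) = 0.8, so δ = z_{0.025} + z_{0.20} = 1.960 + 0.842 = 2.802.
(Ignoring the negligible lower-tail rejection probability gives the usual closed-form inversion.)
δ = d·√n ⇒ n = (δ/d)² = (2.802 / 0.7619)² = 13.52.
Round up to the next whole unit.

n = 14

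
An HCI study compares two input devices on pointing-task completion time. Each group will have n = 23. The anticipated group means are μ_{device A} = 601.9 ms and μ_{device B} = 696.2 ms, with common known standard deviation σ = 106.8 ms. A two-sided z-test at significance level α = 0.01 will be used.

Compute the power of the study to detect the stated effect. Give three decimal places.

Standardized effect: d = |μ_{device A} − μ_{device B}| / σ = |601.9 − 696.2| / 106.8 = 0.8830
Noncentrality parameter: λ = d·√(n/2) = 0.8830 × √(23/2) = 2.9943
Two-sided α = 0.01 → critical value z_{0.005} = 2.576.
Power = Φ(λ − 2.576) + Φ(−λ − 2.576) = Φ(0.418) + Φ(-5.570) = 0.6622 + 0.0000 = 0.6622.

Power ≈ 0.662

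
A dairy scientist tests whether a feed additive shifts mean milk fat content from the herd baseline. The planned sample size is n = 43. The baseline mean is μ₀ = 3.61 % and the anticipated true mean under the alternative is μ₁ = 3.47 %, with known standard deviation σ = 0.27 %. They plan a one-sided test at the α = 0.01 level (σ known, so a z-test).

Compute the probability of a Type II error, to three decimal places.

β ≈ 0.141

Standardized effect: d = |μ₁ − μ₀| / σ = |3.47 − 3.61| / 0.27 = 0.5185
Noncentrality parameter: δ = d·√n = 0.5185 × √43 = 3.4002
One-sided α = 0.01 → critical value z_{0.01} = 2.326.
Power = Φ(δ − 2.326) = Φ(1.074) = 0.8585.
Type II error: β = 1 − power = 1 − 0.8585 = 0.1415.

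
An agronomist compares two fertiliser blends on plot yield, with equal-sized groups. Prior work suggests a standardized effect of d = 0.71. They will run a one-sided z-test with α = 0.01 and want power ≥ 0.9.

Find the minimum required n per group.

For power 0.9 need Φ(δ − z_{0.01}) = 0.9, so δ = z_{0.01} + z_{0.10} = 2.326 + 1.282 = 3.608.
δ = d·√(n/2) ⇒ n = 2(δ/d)² = 2 × (3.608 / 0.71)² = 51.64.
Round up to the next whole unit.

n = 52 per group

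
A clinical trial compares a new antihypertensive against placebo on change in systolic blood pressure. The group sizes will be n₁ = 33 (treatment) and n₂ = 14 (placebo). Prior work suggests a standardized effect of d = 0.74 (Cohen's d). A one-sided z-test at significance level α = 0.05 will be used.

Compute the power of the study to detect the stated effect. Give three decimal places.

Power ≈ 0.750

Noncentrality parameter: δ = d / √(1/n₁ + 1/n₂) = 0.74 / √(1/33 + 1/14) = 2.3201
Critical value for a one-sided test at α = 0.05: z_α = 1.645.
Power = Φ(δ − 1.645) = Φ(0.675) = 0.7502.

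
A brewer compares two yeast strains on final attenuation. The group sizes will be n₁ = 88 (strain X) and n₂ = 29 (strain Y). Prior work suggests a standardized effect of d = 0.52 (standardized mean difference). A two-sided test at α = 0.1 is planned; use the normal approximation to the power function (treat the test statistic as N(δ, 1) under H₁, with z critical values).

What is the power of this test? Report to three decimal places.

Noncentrality parameter: δ = d / √(1/n₁ + 1/n₂) = 0.52 / √(1/88 + 1/29) = 2.4286
Two-sided α = 0.1 → critical value z_{0.05} = 1.645.
Power = Φ(δ − 1.645) + Φ(−δ − 1.645) = Φ(0.784) + Φ(-4.073) = 0.7834 + 0.0000 = 0.7834.

Power ≈ 0.783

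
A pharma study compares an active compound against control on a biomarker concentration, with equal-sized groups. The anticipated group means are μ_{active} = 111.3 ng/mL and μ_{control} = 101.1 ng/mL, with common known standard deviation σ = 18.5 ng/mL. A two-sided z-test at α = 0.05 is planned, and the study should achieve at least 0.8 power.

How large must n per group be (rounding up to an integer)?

n = 52 per group

Standardized effect: d = |μ_{active} − μ_{control}| / σ = |111.3 − 101.1| / 18.5 = 0.5514
For power 0.8 need Φ(δ − z_{0.025}) = 0.8, so δ = z_{0.025} + z_{0.20} = 1.960 + 0.842 = 2.802.
(For δ > 0 the lower-tail rejection region contributes negligibly to power, so the one-term inversion is standard.)
δ = d·√(n/2) ⇒ n = 2(δ/d)² = 2 × (2.802 / 0.5514)² = 51.64.
Rounding up, n = 52 per group.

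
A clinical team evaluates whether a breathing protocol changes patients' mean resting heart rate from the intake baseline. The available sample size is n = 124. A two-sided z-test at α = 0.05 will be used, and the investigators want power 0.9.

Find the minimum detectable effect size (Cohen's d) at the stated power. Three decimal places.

d ≈ 0.291

Need Φ(δ − 1.960) = 0.9, so δ = 1.960 + 1.282 = 3.242.
(The second rejection-region term Φ(−δ − z_{α/2}) is negligible and dropped.)
δ = d·√n ⇒ d = δ/√n = 3.242/√124 = 0.2911.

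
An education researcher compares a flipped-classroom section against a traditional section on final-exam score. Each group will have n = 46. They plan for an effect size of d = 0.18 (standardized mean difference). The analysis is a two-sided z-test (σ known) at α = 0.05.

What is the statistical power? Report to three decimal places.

Power ≈ 0.139

Noncentrality parameter: δ = d·√(n/2) = 0.18 × √(46/2) = 0.8632
Critical value for a two-sided test at α = 0.05: z_{α/2} = 1.960.
Power = Φ(δ − 1.960) + Φ(−δ − 1.960) = Φ(-1.097) + Φ(-2.823) = 0.1364 + 0.0024 = 0.1388.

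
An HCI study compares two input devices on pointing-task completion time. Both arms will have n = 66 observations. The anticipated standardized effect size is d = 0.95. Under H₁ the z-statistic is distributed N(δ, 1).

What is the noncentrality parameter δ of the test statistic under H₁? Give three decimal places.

δ ≈ 5.457

The noncentrality parameter scales effect size by the design's sample-size factor: δ = d·√(n/2) = 0.95 × √(66/2) = 5.4573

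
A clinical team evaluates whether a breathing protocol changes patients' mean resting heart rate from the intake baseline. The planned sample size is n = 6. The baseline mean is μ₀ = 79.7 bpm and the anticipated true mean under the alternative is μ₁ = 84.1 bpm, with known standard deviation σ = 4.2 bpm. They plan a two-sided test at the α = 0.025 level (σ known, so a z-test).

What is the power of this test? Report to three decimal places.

Standardized effect: d = |μ₁ − μ₀| / σ = |84.1 − 79.7| / 4.2 = 1.0476
Noncentrality parameter: λ = d·√n = 1.0476 × √6 = 2.5661
Critical value for a two-sided test at α = 0.025: z_{α/2} = 2.241.
Power = Φ(λ − 2.241) + Φ(−λ − 2.241) = Φ(0.325) + Φ(-4.808) = 0.6273 + 0.0000 = 0.6273.

Power ≈ 0.627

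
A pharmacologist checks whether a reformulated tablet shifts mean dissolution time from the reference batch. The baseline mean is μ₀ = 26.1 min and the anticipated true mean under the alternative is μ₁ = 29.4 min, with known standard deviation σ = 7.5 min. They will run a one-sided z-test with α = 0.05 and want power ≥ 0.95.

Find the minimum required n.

Standardized effect: d = |μ₁ − μ₀| / σ = |29.4 − 26.1| / 7.5 = 0.4400
For power 0.95 need Φ(δ − z_{0.05}) = 0.95, so δ = z_{0.05} + z_{0.05} = 1.645 + 1.645 = 3.290.
δ = d·√n ⇒ n = (δ/d)² = (3.290 / 0.4400)² = 55.90.
Round up to the next whole unit.

n = 56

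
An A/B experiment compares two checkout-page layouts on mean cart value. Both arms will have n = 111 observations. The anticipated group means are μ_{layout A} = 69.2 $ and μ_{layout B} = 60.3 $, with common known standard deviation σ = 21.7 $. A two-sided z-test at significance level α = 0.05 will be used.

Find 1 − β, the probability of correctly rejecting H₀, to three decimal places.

Standardized effect: d = |μ_{layout A} − μ_{layout B}| / σ = |69.2 − 60.3| / 21.7 = 0.4101
Noncentrality parameter: δ = d·√(n/2) = 0.4101 × √(111/2) = 3.0555
Critical value for a two-sided test at α = 0.05: z_{α/2} = 1.960.
Power = Φ(δ − 1.960) + Φ(−δ − 1.960) = Φ(1.095) + Φ(-5.015) = 0.8634 + 0.0000 = 0.8634.

Power ≈ 0.863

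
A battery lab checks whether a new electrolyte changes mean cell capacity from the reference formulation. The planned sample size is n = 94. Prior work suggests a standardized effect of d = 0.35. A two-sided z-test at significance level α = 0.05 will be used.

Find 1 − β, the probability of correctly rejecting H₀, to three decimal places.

Noncentrality parameter: δ = d·√n = 0.35 × √94 = 3.3934
Critical value for a two-sided test at α = 0.05: z_{α/2} = 1.960.
Power = Φ(δ − 1.960) + Φ(−δ − 1.960) = Φ(1.433) + Φ(-5.353) = 0.9241 + 0.0000 = 0.9241.

Power ≈ 0.924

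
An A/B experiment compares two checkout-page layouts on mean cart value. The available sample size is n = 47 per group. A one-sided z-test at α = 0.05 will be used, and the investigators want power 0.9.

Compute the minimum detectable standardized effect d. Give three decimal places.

d ≈ 0.604

Required noncentrality: δ = z_{0.05} + z_{0.10} = 1.645 + 1.282 = 2.926.
δ = d·√(n/2) ⇒ d = δ/√(n/2) = 2.926/√(47/2) = 0.6037.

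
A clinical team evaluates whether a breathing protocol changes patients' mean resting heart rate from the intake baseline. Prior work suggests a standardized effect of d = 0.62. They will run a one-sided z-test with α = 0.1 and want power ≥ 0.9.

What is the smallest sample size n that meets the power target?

n = 18

Set Φ(δ − 1.282) = 0.9; then δ − 1.282 = Φ⁻¹(0.9) = 1.282, giving δ = 2.563.
δ = d·√n ⇒ n = (δ/d)² = (2.563 / 0.62)² = 17.09.
Round up to the next whole unit.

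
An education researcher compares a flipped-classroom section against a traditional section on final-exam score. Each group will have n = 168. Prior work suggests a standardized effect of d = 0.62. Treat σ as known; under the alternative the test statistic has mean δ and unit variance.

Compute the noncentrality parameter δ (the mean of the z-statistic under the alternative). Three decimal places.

δ ≈ 5.682

The noncentrality parameter scales effect size by the design's sample-size factor: δ = d·√(n/2) = 0.62 × √(168/2) = 5.6824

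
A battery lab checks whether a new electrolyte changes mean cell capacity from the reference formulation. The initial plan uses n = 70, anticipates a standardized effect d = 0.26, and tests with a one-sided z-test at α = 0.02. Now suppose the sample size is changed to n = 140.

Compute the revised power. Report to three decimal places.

With n = 140: δ = d·√n = 0.26 × √140 = 3.0764. Critical value z_{0.02} = 2.054.
Revised power = Φ(δ − 2.054) = Φ(1.023) = 0.8468.

Power ≈ 0.847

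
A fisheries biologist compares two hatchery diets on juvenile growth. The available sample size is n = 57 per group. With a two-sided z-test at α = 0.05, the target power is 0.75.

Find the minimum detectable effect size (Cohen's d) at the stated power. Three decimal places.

Required noncentrality: δ = z_{0.025} + z_{0.25} = 1.960 + 0.674 = 2.634.
(The second rejection-region term Φ(−δ − z_{α/2}) is negligible and dropped.)
δ = d·√(n/2) ⇒ d = δ/√(n/2) = 2.634/√(57/2) = 0.4935.

d ≈ 0.493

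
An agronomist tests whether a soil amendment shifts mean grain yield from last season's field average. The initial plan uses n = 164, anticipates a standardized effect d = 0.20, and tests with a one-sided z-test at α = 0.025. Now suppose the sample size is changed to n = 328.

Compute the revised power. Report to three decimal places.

With n = 328: δ = d·√n = 0.20 × √328 = 3.6222. Critical value z_{0.025} = 1.960.
Revised power = Φ(δ − 1.960) = Φ(1.662) = 0.9518.

Power ≈ 0.952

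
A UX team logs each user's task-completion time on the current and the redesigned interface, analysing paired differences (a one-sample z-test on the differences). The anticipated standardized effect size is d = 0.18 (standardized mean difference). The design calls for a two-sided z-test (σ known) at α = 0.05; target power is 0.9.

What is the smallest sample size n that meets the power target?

n = 325

Set Φ(δ − 1.960) = 0.9; then δ − 1.960 = Φ⁻¹(0.9) = 1.282, giving δ = 3.242.
(For δ > 0 the lower-tail rejection region contributes negligibly to power, so the one-term inversion is standard.)
δ = d·√n ⇒ n = (δ/d)² = (3.242 / 0.18)² = 324.30.
Round up to the next whole unit.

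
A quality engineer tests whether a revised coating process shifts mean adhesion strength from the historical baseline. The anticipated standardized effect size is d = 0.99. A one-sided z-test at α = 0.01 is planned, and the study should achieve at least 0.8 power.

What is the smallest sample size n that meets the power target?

For power 0.8 need Φ(δ − z_{0.01}) = 0.8, so δ = z_{0.01} + z_{0.20} = 2.326 + 0.842 = 3.168.
δ = d·√n ⇒ n = (δ/d)² = (3.168 / 0.99)² = 10.24.
Round up to the next whole unit.

n = 11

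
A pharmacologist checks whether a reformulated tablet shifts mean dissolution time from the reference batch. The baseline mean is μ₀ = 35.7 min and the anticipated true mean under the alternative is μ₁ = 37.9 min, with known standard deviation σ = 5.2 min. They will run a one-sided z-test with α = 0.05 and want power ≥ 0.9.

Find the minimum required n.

n = 48

Standardized effect: d = |μ₁ − μ₀| / σ = |37.9 − 35.7| / 5.2 = 0.4231
For power 0.9 need Φ(δ − z_{0.05}) = 0.9, so δ = z_{0.05} + z_{0.10} = 1.645 + 1.282 = 2.926.
δ = d·√n ⇒ n = (δ/d)² = (2.926 / 0.4231)² = 47.84.
Rounding up, n = 48.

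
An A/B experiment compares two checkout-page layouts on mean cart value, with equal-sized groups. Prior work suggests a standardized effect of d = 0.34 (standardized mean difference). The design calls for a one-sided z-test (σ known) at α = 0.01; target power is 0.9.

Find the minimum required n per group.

n = 226 per group

Set Φ(δ − 2.326) = 0.9; then δ − 2.326 = Φ⁻¹(0.9) = 1.282, giving δ = 3.608.
δ = d·√(n/2) ⇒ n = 2(δ/d)² = 2 × (3.608 / 0.34)² = 225.21.
Rounding up, n = 226 per group.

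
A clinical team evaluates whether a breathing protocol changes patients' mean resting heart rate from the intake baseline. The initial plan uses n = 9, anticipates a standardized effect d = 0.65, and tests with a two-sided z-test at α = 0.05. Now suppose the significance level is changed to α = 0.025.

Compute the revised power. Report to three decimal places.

Power ≈ 0.385

δ = d·√n = 0.65 × √9 = 1.9500 (unchanged). New critical value: z_{0.0125} = 2.241.
Revised power = Φ(δ − 2.241) + Φ(−δ − 2.241) = Φ(-0.291) + Φ(-4.191) = 0.3854 + 0.0000 = 0.3854.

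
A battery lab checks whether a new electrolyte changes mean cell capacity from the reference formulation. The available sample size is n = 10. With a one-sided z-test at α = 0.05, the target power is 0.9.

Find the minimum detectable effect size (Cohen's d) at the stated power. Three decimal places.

d ≈ 0.925

Required noncentrality: δ = z_{0.05} + z_{0.10} = 1.645 + 1.282 = 2.926.
δ = d·√n ⇒ d = δ/√n = 2.926/√10 = 0.9254.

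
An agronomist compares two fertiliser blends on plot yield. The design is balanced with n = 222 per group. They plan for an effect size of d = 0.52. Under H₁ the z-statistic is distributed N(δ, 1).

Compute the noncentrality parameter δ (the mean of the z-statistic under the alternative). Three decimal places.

δ ≈ 5.479

δ = d·√(n/2) = 0.52 × √(222/2) = 5.4785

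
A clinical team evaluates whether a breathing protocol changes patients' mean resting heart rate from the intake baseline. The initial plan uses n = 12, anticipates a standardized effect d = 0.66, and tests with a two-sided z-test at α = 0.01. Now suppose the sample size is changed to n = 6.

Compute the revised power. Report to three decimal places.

Power ≈ 0.169

With n = 6: δ = d·√n = 0.66 × √6 = 1.6167. Critical value z_{0.005} = 2.576.
Revised power = Φ(δ − 2.576) + Φ(−δ − 2.576) = Φ(-0.959) + Φ(-4.192) = 0.1687 + 0.0000 = 0.1688.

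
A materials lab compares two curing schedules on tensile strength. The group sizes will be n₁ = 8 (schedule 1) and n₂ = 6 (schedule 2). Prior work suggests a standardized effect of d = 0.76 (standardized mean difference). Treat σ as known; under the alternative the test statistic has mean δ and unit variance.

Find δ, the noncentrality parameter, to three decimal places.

δ = d / √(1/n₁ + 1/n₂) = 0.76 / √(1/8 + 1/6) = 1.4072

δ ≈ 1.407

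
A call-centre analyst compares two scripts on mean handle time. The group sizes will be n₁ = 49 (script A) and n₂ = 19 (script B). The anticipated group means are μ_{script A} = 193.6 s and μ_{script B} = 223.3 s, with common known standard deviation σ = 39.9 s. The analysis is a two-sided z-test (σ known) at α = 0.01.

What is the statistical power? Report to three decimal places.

Power ≈ 0.571

Standardized effect: d = |μ_{script A} − μ_{script B}| / σ = |193.6 − 223.3| / 39.9 = 0.7444
Noncentrality parameter: δ = d / √(1/n₁ + 1/n₂) = 0.7444 / √(1/49 + 1/19) = 2.7543
Critical value for a two-sided test at α = 0.01: z_{α/2} = 2.576.
Power = Φ(δ − 2.576) + Φ(−δ − 2.576) = Φ(0.178) + Φ(-5.330) = 0.5708 + 0.0000 = 0.5708.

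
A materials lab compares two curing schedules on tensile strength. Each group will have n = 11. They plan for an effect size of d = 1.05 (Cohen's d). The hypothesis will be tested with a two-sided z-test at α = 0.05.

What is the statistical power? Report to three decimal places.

Noncentrality parameter: δ = d·√(n/2) = 1.05 × √(11/2) = 2.4625
Two-sided α = 0.05 → critical value z_{0.025} = 1.960.
Power = Φ(δ − 1.960) + Φ(−δ − 1.960) = Φ(0.503) + Φ(-4.422) = 0.6923 + 0.0000 = 0.6923.

Power ≈ 0.692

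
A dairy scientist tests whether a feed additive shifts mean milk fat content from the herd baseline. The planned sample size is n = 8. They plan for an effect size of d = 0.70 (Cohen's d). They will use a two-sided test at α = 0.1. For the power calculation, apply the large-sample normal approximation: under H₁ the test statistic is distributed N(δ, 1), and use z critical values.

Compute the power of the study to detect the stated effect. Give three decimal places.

Noncentrality parameter: δ = d·√n = 0.70 × √8 = 1.9799
Two-sided α = 0.1 → critical value z_{0.05} = 1.645.
Power = Φ(δ − 1.645) + Φ(−δ − 1.645) = Φ(0.335) + Φ(-3.625) = 0.6312 + 0.0001 = 0.6313.

Power ≈ 0.631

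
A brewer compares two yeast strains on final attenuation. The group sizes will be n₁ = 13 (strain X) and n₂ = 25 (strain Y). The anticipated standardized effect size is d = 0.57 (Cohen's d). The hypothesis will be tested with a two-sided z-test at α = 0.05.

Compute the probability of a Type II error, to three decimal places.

β ≈ 0.615

Noncentrality parameter: δ = d / √(1/n₁ + 1/n₂) = 0.57 / √(1/13 + 1/25) = 1.6670
Two-sided α = 0.05 → critical value z_{0.025} = 1.960.
Power = Φ(δ − 1.960) + Φ(−δ − 1.960) = Φ(-0.293) + Φ(-3.627) = 0.3848 + 0.0001 = 0.3849.
Type II error: β = 1 − power = 1 − 0.3849 = 0.6151.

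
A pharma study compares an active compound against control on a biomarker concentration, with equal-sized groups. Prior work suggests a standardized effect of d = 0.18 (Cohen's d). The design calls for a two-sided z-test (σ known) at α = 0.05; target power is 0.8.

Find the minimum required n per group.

For power 0.8 need Φ(δ − z_{0.025}) = 0.8, so δ = z_{0.025} + z_{0.20} = 1.960 + 0.842 = 2.802.
(The Φ(−δ − z_{α/2}) term is vanishingly small for δ > 0 and is dropped in the standard sample-size formula.)
δ = d·√(n/2) ⇒ n = 2(δ/d)² = 2 × (2.802 / 0.18)² = 484.50.
Rounding up, n = 485 per group.

n = 485 per group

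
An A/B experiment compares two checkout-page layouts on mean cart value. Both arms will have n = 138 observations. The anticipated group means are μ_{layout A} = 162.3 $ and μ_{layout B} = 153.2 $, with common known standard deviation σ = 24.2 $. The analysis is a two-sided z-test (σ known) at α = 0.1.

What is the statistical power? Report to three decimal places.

Standardized effect: d = |μ_{layout A} − μ_{layout B}| / σ = |162.3 − 153.2| / 24.2 = 0.3760
Noncentrality parameter: δ = d·√(n/2) = 0.3760 × √(138/2) = 3.1236
Critical value for a two-sided test at α = 0.1: z_{α/2} = 1.645.
Power = Φ(δ − 1.645) + Φ(−δ − 1.645) = Φ(1.479) + Φ(-4.768) = 0.9304 + 0.0000 = 0.9304.

Power ≈ 0.930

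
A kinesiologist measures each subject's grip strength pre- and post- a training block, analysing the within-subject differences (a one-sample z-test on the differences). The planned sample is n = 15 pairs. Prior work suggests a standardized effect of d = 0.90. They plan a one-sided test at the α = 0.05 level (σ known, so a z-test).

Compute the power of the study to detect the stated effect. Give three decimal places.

Power ≈ 0.967

Noncentrality parameter: δ = d·√n = 0.90 × √15 = 3.4857
Critical value for a one-sided test at α = 0.05: z_α = 1.645.
Power = P(Z > 1.645 − δ) = Φ(1.841) = 0.9672.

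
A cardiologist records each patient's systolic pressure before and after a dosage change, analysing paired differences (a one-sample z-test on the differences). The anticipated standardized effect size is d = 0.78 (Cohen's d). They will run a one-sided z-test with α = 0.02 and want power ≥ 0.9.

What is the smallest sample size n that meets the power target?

For power 0.9 need Φ(δ − z_{0.02}) = 0.9, so δ = z_{0.02} + z_{0.10} = 2.054 + 1.282 = 3.335.
δ = d·√n ⇒ n = (δ/d)² = (3.335 / 0.78)² = 18.28.
Rounding up, n = 19.

n = 19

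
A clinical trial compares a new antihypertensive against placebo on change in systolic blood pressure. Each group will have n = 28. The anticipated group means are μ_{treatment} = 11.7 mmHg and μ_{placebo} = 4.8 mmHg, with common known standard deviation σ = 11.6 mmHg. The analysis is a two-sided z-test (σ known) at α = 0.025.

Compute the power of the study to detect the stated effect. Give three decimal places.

Power ≈ 0.494

Standardized effect: d = |μ_{treatment} − μ_{placebo}| / σ = |11.7 − 4.8| / 11.6 = 0.5948
Noncentrality parameter: δ = d·√(n/2) = 0.5948 × √(28/2) = 2.2256
Critical value for a two-sided test at α = 0.025: z_{α/2} = 2.241.
Power = Φ(δ − 2.241) + Φ(−δ − 2.241) = Φ(-0.016) + Φ(-4.467) = 0.4937 + 0.0000 = 0.4937.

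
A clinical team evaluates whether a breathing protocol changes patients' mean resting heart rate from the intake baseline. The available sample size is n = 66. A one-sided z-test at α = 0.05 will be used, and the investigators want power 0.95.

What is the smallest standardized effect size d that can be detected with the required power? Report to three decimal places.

Required noncentrality: δ = z_{0.05} + z_{0.05} = 1.645 + 1.645 = 3.290.
δ = d·√n ⇒ d = δ/√n = 3.290/√66 = 0.4049.

d ≈ 0.405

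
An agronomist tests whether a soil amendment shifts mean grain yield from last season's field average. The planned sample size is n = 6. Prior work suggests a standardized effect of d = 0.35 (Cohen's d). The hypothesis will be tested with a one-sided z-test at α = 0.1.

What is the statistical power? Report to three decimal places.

Noncentrality parameter: λ = d·√n = 0.35 × √6 = 0.8573
One-sided α = 0.1 → critical value z_{0.1} = 1.282.
Power = Φ(λ − 1.282) = Φ(-0.424) = 0.3357.

Power ≈ 0.336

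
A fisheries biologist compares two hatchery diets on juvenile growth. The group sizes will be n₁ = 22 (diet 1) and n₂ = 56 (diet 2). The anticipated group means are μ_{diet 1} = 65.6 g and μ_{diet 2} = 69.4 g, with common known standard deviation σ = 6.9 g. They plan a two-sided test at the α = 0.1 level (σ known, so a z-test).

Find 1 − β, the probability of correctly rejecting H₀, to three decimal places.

Power ≈ 0.707

Standardized effect: d = |μ_{diet 1} − μ_{diet 2}| / σ = |65.6 − 69.4| / 6.9 = 0.5507
Noncentrality parameter: λ = d / √(1/n₁ + 1/n₂) = 0.5507 / √(1/22 + 1/56) = 2.1887
Two-sided α = 0.1 → critical value z_{0.05} = 1.645.
Power = Φ(λ − 1.645) + Φ(−λ − 1.645) = Φ(0.544) + Φ(-3.834) = 0.7067 + 0.0001 = 0.7068.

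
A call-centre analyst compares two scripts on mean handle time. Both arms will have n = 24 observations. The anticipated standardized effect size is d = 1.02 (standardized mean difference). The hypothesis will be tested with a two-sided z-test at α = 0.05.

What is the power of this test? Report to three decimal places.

Power ≈ 0.942

Noncentrality parameter: δ = d·√(n/2) = 1.02 × √(24/2) = 3.5334
Two-sided α = 0.05 → critical value z_{0.025} = 1.960.
Power = Φ(δ − 1.960) + Φ(−δ − 1.960) = Φ(1.573) + Φ(-5.493) = 0.9422 + 0.0000 = 0.9422.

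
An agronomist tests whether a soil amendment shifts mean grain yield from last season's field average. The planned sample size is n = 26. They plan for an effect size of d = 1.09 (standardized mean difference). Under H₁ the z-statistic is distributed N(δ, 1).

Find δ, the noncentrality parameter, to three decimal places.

δ ≈ 5.558

δ = d·√n = 1.09 × √26 = 5.5579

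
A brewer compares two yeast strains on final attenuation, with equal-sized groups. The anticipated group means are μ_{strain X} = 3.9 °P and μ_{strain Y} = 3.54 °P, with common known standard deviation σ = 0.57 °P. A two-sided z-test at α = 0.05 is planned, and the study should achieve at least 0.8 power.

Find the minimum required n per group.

Standardized effect: d = |μ_{strain X} − μ_{strain Y}| / σ = |3.9 − 3.54| / 0.57 = 0.6316
Set Φ(δ − 1.960) = 0.8; then δ − 1.960 = Φ⁻¹(0.8) = 0.842, giving δ = 2.802.
(For δ > 0 the lower-tail rejection region contributes negligibly to power, so the one-term inversion is standard.)
δ = d·√(n/2) ⇒ n = 2(δ/d)² = 2 × (2.802 / 0.6316)² = 39.35.
Rounding up, n = 40 per group.

n = 40 per group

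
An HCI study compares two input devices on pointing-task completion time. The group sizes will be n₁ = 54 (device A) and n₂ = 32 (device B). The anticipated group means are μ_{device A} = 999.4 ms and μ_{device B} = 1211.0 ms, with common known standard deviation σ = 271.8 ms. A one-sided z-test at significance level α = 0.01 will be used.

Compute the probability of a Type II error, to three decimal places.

Standardized effect: d = |μ_{device A} − μ_{device B}| / σ = |999.4 − 1211.0| / 271.8 = 0.7785
Noncentrality parameter: δ = d / √(1/n₁ + 1/n₂) = 0.7785 / √(1/54 + 1/32) = 3.4897
Critical value for a one-sided test at α = 0.01: z_α = 2.326.
Power = P(Z > 2.326 − δ) = Φ(1.163) = 0.8777.
Type II error: β = 1 − power = 1 − 0.8777 = 0.1223.

β ≈ 0.122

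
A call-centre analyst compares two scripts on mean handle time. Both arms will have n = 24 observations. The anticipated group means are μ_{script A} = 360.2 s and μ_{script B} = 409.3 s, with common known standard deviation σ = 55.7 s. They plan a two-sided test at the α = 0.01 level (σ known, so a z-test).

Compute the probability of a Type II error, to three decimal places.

Standardized effect: d = |μ_{script A} − μ_{script B}| / σ = |360.2 − 409.3| / 55.7 = 0.8815
Noncentrality parameter: δ = d·√(n/2) = 0.8815 × √(24/2) = 3.0536
Critical value for a two-sided test at α = 0.01: z_{α/2} = 2.576.
Power = Φ(δ − 2.576) + Φ(−δ − 2.576) = Φ(0.478) + Φ(-5.629) = 0.6836 + 0.0000 = 0.6836.
Type II error: β = 1 − power = 1 − 0.6836 = 0.3164.

β ≈ 0.316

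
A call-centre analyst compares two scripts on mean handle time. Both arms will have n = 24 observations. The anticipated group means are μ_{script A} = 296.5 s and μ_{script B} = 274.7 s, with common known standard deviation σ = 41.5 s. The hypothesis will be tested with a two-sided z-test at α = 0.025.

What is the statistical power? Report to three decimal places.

Power ≈ 0.337

Standardized effect: d = |μ_{script A} − μ_{script B}| / σ = |296.5 − 274.7| / 41.5 = 0.5253
Noncentrality parameter: δ = d·√(n/2) = 0.5253 × √(24/2) = 1.8197
Two-sided α = 0.025 → critical value z_{0.0125} = 2.241.
Power = Φ(δ − 2.241) + Φ(−δ − 2.241) = Φ(-0.422) + Φ(-4.061) = 0.3366 + 0.0000 = 0.3366.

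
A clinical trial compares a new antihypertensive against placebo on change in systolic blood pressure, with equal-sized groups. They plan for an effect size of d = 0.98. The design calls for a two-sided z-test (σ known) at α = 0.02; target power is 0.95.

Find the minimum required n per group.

Set Φ(δ − 2.326) = 0.95; then δ − 2.326 = Φ⁻¹(0.95) = 1.645, giving δ = 3.971.
(For δ > 0 the lower-tail rejection region contributes negligibly to power, so the one-term inversion is standard.)
δ = d·√(n/2) ⇒ n = 2(δ/d)² = 2 × (3.971 / 0.98)² = 32.84.
Rounding up, n = 33 per group.

n = 33 per group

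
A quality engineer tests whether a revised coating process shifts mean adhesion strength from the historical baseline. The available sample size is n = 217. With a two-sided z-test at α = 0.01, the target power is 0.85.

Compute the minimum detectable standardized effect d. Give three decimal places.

Need Φ(δ − 2.576) = 0.85, so δ = 2.576 + 1.036 = 3.612.
(The second rejection-region term Φ(−δ − z_{α/2}) is negligible and dropped.)
δ = d·√n ⇒ d = δ/√n = 3.612/√217 = 0.2452.

d ≈ 0.245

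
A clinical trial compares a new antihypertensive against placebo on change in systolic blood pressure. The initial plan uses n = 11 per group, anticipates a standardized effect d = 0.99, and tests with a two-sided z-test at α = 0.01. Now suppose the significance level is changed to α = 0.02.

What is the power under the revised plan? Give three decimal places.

δ = d·√(n/2) = 0.99 × √(11/2) = 2.3218 (unchanged). New critical value: z_{0.01} = 2.326.
Revised power = Φ(δ − 2.326) + Φ(−δ − 2.326) = Φ(-0.005) + Φ(-4.648) = 0.4982 + 0.0000 = 0.4982.

Power ≈ 0.498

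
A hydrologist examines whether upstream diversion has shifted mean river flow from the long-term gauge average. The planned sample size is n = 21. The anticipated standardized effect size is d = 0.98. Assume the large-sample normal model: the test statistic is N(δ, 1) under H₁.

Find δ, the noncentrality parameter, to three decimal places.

The noncentrality parameter scales effect size by the design's sample-size factor: δ = d·√n = 0.98 × √21 = 4.4909

δ ≈ 4.491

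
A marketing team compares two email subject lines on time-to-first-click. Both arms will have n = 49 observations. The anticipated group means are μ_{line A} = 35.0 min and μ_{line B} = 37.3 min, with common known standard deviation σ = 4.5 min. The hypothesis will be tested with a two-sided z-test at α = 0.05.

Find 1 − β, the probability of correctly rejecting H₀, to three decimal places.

Standardized effect: d = |μ_{line A} − μ_{line B}| / σ = |35.0 − 37.3| / 4.5 = 0.5111
Noncentrality parameter: δ = d·√(n/2) = 0.5111 × √(49/2) = 2.5299
Critical value for a two-sided test at α = 0.05: z_{α/2} = 1.960.
Power = Φ(δ − 1.960) + Φ(−δ − 1.960) = Φ(0.570) + Φ(-4.490) = 0.7156 + 0.0000 = 0.7156.

Power ≈ 0.716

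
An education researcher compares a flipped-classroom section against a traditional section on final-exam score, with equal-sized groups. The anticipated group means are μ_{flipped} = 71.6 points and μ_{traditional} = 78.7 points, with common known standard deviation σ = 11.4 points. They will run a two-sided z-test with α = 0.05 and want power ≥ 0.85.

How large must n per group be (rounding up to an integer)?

n = 47 per group

Standardized effect: d = |μ_{flipped} − μ_{traditional}| / σ = |71.6 − 78.7| / 11.4 = 0.6228
Set Φ(δ − 1.960) = 0.85; then δ − 1.960 = Φ⁻¹(0.85) = 1.036, giving δ = 2.996.
(Ignoring the negligible lower-tail rejection probability gives the usual closed-form inversion.)
δ = d·√(n/2) ⇒ n = 2(δ/d)² = 2 × (2.996 / 0.6228)² = 46.29.
Round up to the next whole unit.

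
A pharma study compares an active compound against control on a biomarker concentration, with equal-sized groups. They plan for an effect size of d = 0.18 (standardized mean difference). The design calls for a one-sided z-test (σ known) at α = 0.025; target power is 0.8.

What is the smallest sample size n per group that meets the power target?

Set Φ(δ − 1.960) = 0.8; then δ − 1.960 = Φ⁻¹(0.8) = 0.842, giving δ = 2.802.
δ = d·√(n/2) ⇒ n = 2(δ/d)² = 2 × (2.802 / 0.18)² = 484.50.
Round up to the next whole unit.

n = 485 per group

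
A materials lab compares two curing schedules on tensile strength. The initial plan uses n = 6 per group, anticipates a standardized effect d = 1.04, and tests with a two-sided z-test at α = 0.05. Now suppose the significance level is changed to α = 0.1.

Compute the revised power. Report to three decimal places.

δ = d·√(n/2) = 1.04 × √(6/2) = 1.8013 (unchanged). New critical value: z_{0.05} = 1.645.
Revised power = Φ(δ − 1.645) + Φ(−δ − 1.645) = Φ(0.156) + Φ(-3.446) = 0.5622 + 0.0003 = 0.5625.

Power ≈ 0.562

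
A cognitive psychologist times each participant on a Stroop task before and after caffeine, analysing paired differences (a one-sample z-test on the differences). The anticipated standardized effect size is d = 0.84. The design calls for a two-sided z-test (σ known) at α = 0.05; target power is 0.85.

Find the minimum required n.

n = 13

Set Φ(δ − 1.960) = 0.85; then δ − 1.960 = Φ⁻¹(0.85) = 1.036, giving δ = 2.996.
(Ignoring the negligible lower-tail rejection probability gives the usual closed-form inversion.)
δ = d·√n ⇒ n = (δ/d)² = (2.996 / 0.84)² = 12.72.
Round up to the next whole unit.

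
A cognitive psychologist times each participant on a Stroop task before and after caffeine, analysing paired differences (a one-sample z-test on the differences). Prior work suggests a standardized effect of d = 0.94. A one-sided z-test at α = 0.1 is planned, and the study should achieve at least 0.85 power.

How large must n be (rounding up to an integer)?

n = 7

Set Φ(δ − 1.282) = 0.85; then δ − 1.282 = Φ⁻¹(0.85) = 1.036, giving δ = 2.318.
δ = d·√n ⇒ n = (δ/d)² = (2.318 / 0.94)² = 6.08.
Rounding up, n = 7.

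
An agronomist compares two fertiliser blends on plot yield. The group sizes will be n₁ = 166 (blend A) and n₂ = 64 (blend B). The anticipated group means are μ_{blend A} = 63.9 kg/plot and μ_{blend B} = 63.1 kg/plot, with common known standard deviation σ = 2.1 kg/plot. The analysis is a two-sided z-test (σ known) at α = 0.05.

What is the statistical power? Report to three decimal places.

Standardized effect: d = |μ_{blend A} − μ_{blend B}| / σ = |63.9 − 63.1| / 2.1 = 0.3810
Noncentrality parameter: δ = d / √(1/n₁ + 1/n₂) = 0.3810 / √(1/166 + 1/64) = 2.5891
Two-sided α = 0.05 → critical value z_{0.025} = 1.960.
Power = Φ(δ − 1.960) + Φ(−δ − 1.960) = Φ(0.629) + Φ(-4.549) = 0.7354 + 0.0000 = 0.7354.

Power ≈ 0.735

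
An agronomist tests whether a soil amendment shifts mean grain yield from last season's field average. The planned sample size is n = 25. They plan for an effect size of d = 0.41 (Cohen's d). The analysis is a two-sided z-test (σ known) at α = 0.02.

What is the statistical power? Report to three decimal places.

Power ≈ 0.391

Noncentrality parameter: δ = d·√n = 0.41 × √25 = 2.0500
Critical value for a two-sided test at α = 0.02: z_{α/2} = 2.326.
Power = Φ(δ − 2.326) + Φ(−δ − 2.326) = Φ(-0.276) + Φ(-4.376) = 0.3911 + 0.0000 = 0.3911.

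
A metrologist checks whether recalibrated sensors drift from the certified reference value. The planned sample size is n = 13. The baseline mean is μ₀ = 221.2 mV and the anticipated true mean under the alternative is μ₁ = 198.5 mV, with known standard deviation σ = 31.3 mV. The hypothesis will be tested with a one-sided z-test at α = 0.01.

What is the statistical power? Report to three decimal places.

Power ≈ 0.614

Standardized effect: d = |μ₁ − μ₀| / σ = |198.5 − 221.2| / 31.3 = 0.7252
Noncentrality parameter: δ = d·√n = 0.7252 × √13 = 2.6149
Critical value for a one-sided test at α = 0.01: z_α = 2.326.
Power = Φ(δ − 2.326) = Φ(0.289) = 0.6135.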